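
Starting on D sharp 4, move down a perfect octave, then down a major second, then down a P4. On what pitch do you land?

Down a perfect octave from D#4: D#3 (12 semitones down).
A major second down from D#3 is C#3.
A perfect fourth down from C#3 is G#2.

G sharp 2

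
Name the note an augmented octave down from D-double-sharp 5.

The letter stays D (same as the start), shifted an octave down.
An augmented octave is 13 semitones; 13 semitones down from D##5 gives D#4.

D-sharp 4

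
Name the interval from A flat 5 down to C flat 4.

M13

Descending from Ab5 to Cb4 is the same interval as ascending Cb4 to Ab5.
C to A spans six letter names (C-D-E-F-G-A), plus an octave: a thirteenth.
The major thirteenth spans 21 semitones, and Cb4 to Ab5 is exactly 21 semitones — so this is a major thirteenth.
(Equivalently, a compound major sixth: a major sixth plus an octave.)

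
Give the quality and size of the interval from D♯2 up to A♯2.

D to A spans five letter names (D-E-F-G-A): a fifth.
Counting semitones, D#2→A#2 is 7, which is the perfect fifth.

perfect fifth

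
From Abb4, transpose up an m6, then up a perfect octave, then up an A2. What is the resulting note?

Up a minor sixth from Abb4: Fbb5 (8 semitones up).
Up a perfect octave from Fbb5: Fbb6 (12 semitones up).
Up an augmented second from Fbb6: Gb6 (3 semitones up).

Gb6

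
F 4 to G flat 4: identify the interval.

minor 2nd

F to G spans two letter names (F-G): a second.
A major second would be 2 semitones, but F4 to Gb4 is 1 — one semitone narrower, making it a minor second.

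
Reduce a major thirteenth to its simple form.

Subtracting seven from the interval number removes an octave: 13 − 7 = 6.
Quality carries through unchanged, so the simple form is a major sixth.

major sixth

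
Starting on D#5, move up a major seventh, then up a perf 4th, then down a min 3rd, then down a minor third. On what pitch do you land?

B##5

D#5 up a major seventh → C##6 (11 semitones).
A perfect fourth up from C##6 is F##6.
A minor third down from F##6 is D##6.
Down a minor third from D##6: B##5 (3 semitones down).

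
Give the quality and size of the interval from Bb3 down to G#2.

diminished 10th

Descending from Bb3 to G#2 is the same interval as ascending G#2 to Bb3.
G to B spans three letter names (G-A-B), plus an octave: a tenth.
G#2 to Bb3 spans 14 semitones — two semitones narrower than the major tenth (16) — giving a diminished tenth.
(Equivalently, a compound diminished third: a diminished third plus an octave.)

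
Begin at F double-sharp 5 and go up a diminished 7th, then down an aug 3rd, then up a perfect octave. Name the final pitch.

C flat 7

Up a diminished seventh from F##5: E6 (9 semitones up).
E6 down an augmented third → Cb6 (5 semitones).
Up a perfect octave from Cb6: Cb7 (12 semitones up).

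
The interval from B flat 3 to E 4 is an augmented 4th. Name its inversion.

Inverted interval numbers add to nine, so a fourth pairs with a fifth (4 + 5 = 9).
And augmented becomes diminished under inversion, so we get a diminished fifth.

d5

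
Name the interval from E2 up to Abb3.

dd11

E to A spans four letter names (E-F-G-A), plus an octave, so the interval is some kind of eleventh.
E2 to Abb3 spans 15 semitones — two semitones narrower than the perfect eleventh (17) — giving a doubly diminished eleventh.
(Equivalently, a compound doubly diminished fourth: a doubly diminished fourth plus an octave.)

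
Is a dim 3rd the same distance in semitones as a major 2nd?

A diminished third spans 2 semitones, and a major second also spans 2 semitones — they're enharmonic.

Yes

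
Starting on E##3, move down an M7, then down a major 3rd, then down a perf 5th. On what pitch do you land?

A major seventh down from E##3 is F##2.
Down a major third from F##2: D#2 (4 semitones down).
D#2 down a perfect fifth → G#1 (7 semitones).

G#1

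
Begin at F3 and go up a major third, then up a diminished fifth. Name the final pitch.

Eb4

Up a major third from F3: A3 (4 semitones up).
A3 up a diminished fifth → Eb4 (6 semitones).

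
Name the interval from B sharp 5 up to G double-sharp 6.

major 6th

B to G spans six letter names (B-C-D-E-F-G), so the interval is some kind of sixth.
The major sixth spans 9 semitones, and B#5 to G##6 is exactly 9 semitones — so this is a major sixth.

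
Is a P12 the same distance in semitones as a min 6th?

A perfect twelfth spans 19 semitones; a minor sixth spans 8 semitones. They differ by 11.

No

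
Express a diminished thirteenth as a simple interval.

diminished sixth

Subtracting seven from the interval number removes an octave: 13 − 7 = 6.
Quality carries through unchanged, so the simple form is a diminished sixth.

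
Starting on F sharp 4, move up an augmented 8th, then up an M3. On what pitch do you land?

Up an augmented octave from F#4: F##5 (13 semitones up).
Up a major third from F##5: A##5 (4 semitones up).

A double-sharp 5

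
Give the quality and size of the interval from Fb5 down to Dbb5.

major third

Descending from Fb5 to Dbb5 is the same interval as ascending Dbb5 to Fb5.
D to F spans three letter names (D-E-F): a third.
Counting semitones, Dbb5→Fb5 is 4, which is the major third.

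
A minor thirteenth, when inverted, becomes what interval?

major third

First reduce the compound minor thirteenth to its simple form, a minor sixth.
Inverted interval numbers add to nine, so a sixth pairs with a third (6 + 3 = 9).
And minor becomes major under inversion, so we get a major third.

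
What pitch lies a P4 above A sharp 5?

D sharp 6

Four letter names up from A: D.
Moving 5 semitones up from A#5 (the size of a perfect fourth) reaches D#6.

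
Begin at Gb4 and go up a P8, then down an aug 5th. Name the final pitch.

A perfect octave up from Gb4 is Gb5.
An augmented fifth down from Gb5 is Cbb5.

Cbb5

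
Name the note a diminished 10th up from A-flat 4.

The tenth's letter: A up three letter names plus an octave → C.
A diminished tenth spans 14 semitones, so from Ab4 the target pitch is Cbb6.

C-double-flat 6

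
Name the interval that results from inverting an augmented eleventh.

First reduce the compound augmented eleventh to its simple form, an augmented fourth.
The rule of nine gives the new number: 9 − 4 = 5, so a fourth becomes a fifth.
The quality also flips — augmented becomes diminished — giving a diminished fifth.

diminished 5th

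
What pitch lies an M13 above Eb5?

C7

Six letters up from E (plus an octave) reaches C.
Moving 21 semitones up from Eb5 (the size of a major thirteenth) reaches C7.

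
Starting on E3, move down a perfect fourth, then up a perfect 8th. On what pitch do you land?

B3

A perfect fourth down from E3 is B2.
Up a perfect octave from B2: B3 (12 semitones up).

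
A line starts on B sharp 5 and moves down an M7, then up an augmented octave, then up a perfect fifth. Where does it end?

Down a major seventh from B#5: C#5 (11 semitones down).
C#5 up an augmented octave → C##6 (13 semitones).
C##6 up a perfect fifth → G##6 (7 semitones).

G double-sharp 6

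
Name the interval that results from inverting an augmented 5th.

Inverted interval numbers add to nine, so a fifth pairs with a fourth (5 + 4 = 9).
The quality also flips — augmented becomes diminished — giving a diminished fourth.

diminished fourth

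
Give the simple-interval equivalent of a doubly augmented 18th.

Each octave removed subtracts seven from the number: 18 − 14 = 4.
Quality carries through unchanged, so the simple form is a doubly augmented fourth.

doubly augmented 4th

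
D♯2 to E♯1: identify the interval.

Descending from D#2 to E#1 is the same interval as ascending E#1 to D#2.
E to D spans seven letter names (E-F-G-A-B-C-D), so the interval is some kind of seventh.
A major seventh would be 11 semitones, but E#1 to D#2 is 10 — one semitone narrower, making it a minor seventh.

minor seventh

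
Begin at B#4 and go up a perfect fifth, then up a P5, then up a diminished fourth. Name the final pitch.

F#6

Up a perfect fifth from B#4: F##5 (7 semitones up).
F##5 up a perfect fifth → C##6 (7 semitones).
C##6 up a diminished fourth → F#6 (4 semitones).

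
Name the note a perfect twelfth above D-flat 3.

A-flat 4

Counting five letter names plus an octave up from D lands on A.
A perfect twelfth is 19 semitones; 19 semitones up from Db3 gives Ab4.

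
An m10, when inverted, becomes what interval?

First reduce the compound minor tenth to its simple form, a minor third.
The rule of nine gives the new number: 9 − 3 = 6, so a third becomes a sixth.
Quality inverts too: minor becomes major. That makes the inversion a major sixth.

major sixth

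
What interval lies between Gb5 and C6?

A4

G to C spans four letter names (G-A-B-C), so the interval is some kind of fourth.
The perfect fourth is 5 semitones; here we have 6, one semitone wider: augmented.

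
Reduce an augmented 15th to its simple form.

Each octave removed subtracts seven from the number: 15 − 7 = 8.
Quality carries through unchanged, so the simple form is an augmented octave.

augmented octave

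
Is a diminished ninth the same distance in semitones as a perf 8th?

A diminished ninth = 12 semitones = a perfect octave; enharmonically equal.

Yes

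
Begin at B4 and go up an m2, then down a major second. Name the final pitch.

Bb4

Up a minor second from B4: C5 (1 semitone up).
C5 down a major second → Bb4 (2 semitones).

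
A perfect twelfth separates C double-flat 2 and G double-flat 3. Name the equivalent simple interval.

Each octave removed subtracts seven from the number: 12 − 7 = 5.
That makes a perfect twelfth a compound perfect fifth — an octave plus a perfect fifth.

P5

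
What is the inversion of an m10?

major sixth

First reduce the compound minor tenth to its simple form, a minor third.
Interval numbers invert to sum to nine: 3 + 6 = 9, so a third inverts to a sixth.
And minor becomes major under inversion, so we get a major sixth.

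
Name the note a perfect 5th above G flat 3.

D flat 4

The fifth takes the letter from G up to D.
A perfect fifth is 7 semitones; 7 semitones up from Gb3 gives Db4.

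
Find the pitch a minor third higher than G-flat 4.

Counting three letter names up from G lands on B.
Moving 3 semitones up from Gb4 (the size of a minor third) reaches Bbb4.

B-double-flat 4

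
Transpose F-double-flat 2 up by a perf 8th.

F-double-flat 3

For an octave the letter name doesn't change: still F, an octave up.
Moving 12 semitones up from Fbb2 (the size of a perfect octave) reaches Fbb3.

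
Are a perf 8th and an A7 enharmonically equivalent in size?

Yes

A perfect octave spans 12 semitones, and an augmented seventh also spans 12 semitones — they're enharmonic.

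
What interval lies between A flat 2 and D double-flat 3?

diminished fourth

A to D spans four letter names (A-B-C-D): a fourth.
A perfect fourth would be 5 semitones; Ab2 to Dbb3 is 4, one semitone narrower, so the interval is diminished.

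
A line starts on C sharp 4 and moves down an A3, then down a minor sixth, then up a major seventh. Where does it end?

B 3

Down an augmented third from C#4: Ab3 (5 semitones down).
A minor sixth down from Ab3 is C3.
Up a major seventh from C3: B3 (11 semitones up).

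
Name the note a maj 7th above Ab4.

G5

The seventh takes the letter from A up to G.
Moving 11 semitones up from Ab4 (the size of a major seventh) reaches G5.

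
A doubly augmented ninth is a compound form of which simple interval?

Subtracting seven from the interval number removes an octave: 9 − 7 = 2.
Quality carries through unchanged, so the simple form is a doubly augmented second.

doubly augmented 2nd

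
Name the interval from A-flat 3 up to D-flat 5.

A to D spans four letter names (A-B-C-D), plus an octave, so the interval is some kind of eleventh.
Ab3 to Db5 is 17 semitones, matching the perfect eleventh exactly, so the quality is perfect.
(Equivalently, a compound perfect fourth: a perfect fourth plus an octave.)

perfect eleventh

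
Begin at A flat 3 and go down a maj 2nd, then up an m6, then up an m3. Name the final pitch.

Ab3 down a major second → Gb3 (2 semitones).
A minor sixth up from Gb3 is Ebb4.
Up a minor third from Ebb4: Gbb4 (3 semitones up).

G double-flat 4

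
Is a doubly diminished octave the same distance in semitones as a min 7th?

Yes

A doubly diminished octave spans 10 semitones, and a minor seventh also spans 10 semitones — they're enharmonic.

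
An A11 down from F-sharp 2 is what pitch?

C 1

The eleventh's letter: F down four letter names plus an octave → C.
Moving 18 semitones down from F#2 (the size of an augmented eleventh) reaches C1.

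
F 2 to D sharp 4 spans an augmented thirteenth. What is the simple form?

Each octave removed subtracts seven from the number: 13 − 7 = 6.
So an augmented thirteenth is an octave plus an augmented sixth. The quality is unchanged.

augmented sixth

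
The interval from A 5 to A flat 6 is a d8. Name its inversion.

The rule of nine gives the new number: 9 − 8 = 1, so an octave becomes a unison.
The quality also flips — diminished becomes augmented — giving an augmented unison.

augmented 1st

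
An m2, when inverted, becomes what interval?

major 7th

Interval numbers invert to sum to nine: 2 + 7 = 9, so a second inverts to a seventh.
And minor becomes major under inversion, so we get a major seventh.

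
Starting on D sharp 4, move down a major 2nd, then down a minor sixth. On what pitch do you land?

Down a major second from D#4: C#4 (2 semitones down).
A minor sixth down from C#4 is E#3.

E sharp 3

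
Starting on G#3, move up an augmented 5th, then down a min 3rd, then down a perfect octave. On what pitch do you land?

B##2

An augmented fifth up from G#3 is D##4.
D##4 down a minor third → B##3 (3 semitones).
B##3 down a perfect octave → B##2 (12 semitones).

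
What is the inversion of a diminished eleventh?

First reduce the compound diminished eleventh to its simple form, a diminished fourth.
Interval numbers invert to sum to nine: 4 + 5 = 9, so a fourth inverts to a fifth.
Quality inverts too: diminished becomes augmented. That makes the inversion an augmented fifth.

A5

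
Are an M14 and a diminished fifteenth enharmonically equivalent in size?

Both span 23 semitones: a major fourteenth and a diminished fifteenth are the same chromatic distance.

Yes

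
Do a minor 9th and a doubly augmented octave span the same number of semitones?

No

13 semitones (minor ninth) vs 14 semitones (doubly augmented octave): not equal.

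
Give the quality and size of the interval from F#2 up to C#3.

perfect 5th

F to C spans five letter names (F-G-A-B-C): a fifth.
Counting semitones, F#2→C#3 is 7, which is the perfect fifth.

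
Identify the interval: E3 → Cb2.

augmented 10th

Descending from E3 to Cb2 is the same interval as ascending Cb2 to E3.
C to E spans three letter names (C-D-E), plus an octave: a tenth.
A major tenth would be 16 semitones; Cb2 to E3 is 17, one semitone wider, so the interval is augmented.
(Equivalently, a compound augmented third: an augmented third plus an octave.)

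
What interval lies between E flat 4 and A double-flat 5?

E to A spans four letter names (E-F-G-A), plus an octave — that makes it an eleventh of some quality.
A perfect eleventh would be 17 semitones; Eb4 to Abb5 is 16, one semitone narrower, so the interval is diminished.
(Equivalently, a compound diminished fourth: a diminished fourth plus an octave.)

diminished 11th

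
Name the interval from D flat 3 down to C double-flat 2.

Descending from Db3 to Cbb2 is the same interval as ascending Cbb2 to Db3.
C to D spans two letter names (C-D), plus an octave: a ninth.
The major ninth is 14 semitones; here we have 15, one semitone wider: augmented.
(Equivalently, a compound augmented second: an augmented second plus an octave.)

A9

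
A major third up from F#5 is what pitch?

A#5

Counting three letter names up from F lands on A.
A major third spans 4 semitones, so from F#5 the target pitch is A#5.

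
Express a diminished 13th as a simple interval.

d6

Each octave removed subtracts seven from the number: 13 − 7 = 6.
So a diminished thirteenth is an octave plus a diminished sixth. The quality is unchanged.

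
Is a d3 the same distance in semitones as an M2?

Yes

A diminished third spans 2 semitones, and a major second also spans 2 semitones — they're enharmonic.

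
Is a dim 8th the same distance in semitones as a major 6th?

No

11 semitones (diminished octave) vs 9 semitones (major sixth): not equal.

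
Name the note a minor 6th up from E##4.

Counting six letter names up from E lands on C.
A minor sixth is 8 semitones; 8 semitones up from E##4 gives C##5.

C##5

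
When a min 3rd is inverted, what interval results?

Inverted interval numbers add to nine, so a third pairs with a sixth (3 + 6 = 9).
Quality inverts too: minor becomes major. That makes the inversion a major sixth.

major 6th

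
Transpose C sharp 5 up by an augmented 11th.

Counting four letter names plus an octave up from C lands on F.
An augmented eleventh is 18 semitones; 18 semitones up from C#5 gives F##6.

F double-sharp 6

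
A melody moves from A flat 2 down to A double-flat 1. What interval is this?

Descending from Ab2 to Abb1 is the same interval as ascending Abb1 to Ab2.
A to A is the same letter name, plus an octave — that makes it an octave of some quality.
The perfect octave is 12 semitones; here we have 13, one semitone wider: augmented.

A8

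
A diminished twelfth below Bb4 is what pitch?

The twelfth's letter: B down five letter names plus an octave → E.
A diminished twelfth spans 18 semitones, so from Bb4 the target pitch is E3.

E3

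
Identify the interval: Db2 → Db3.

D to D is the same letter name, plus an octave — that makes it an octave of some quality.
Db2 to Db3 is 12 semitones, matching the perfect octave exactly, so the quality is perfect.

perfect octave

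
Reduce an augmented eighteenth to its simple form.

Take out 2 octaves (14 from the number): 18 − 14 = 4.
Quality carries through unchanged, so the simple form is an augmented fourth.

augmented 4th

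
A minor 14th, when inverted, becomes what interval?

M2

First reduce the compound minor fourteenth to its simple form, a minor seventh.
Inverted interval numbers add to nine, so a seventh pairs with a second (7 + 2 = 9).
The quality also flips — minor becomes major — giving a major second.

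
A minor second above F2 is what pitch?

Gb2

The second takes the letter from F up to G.
A minor second is 1 semitone; 1 semitone up from F2 gives Gb2.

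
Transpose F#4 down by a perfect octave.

The letter stays F (same as the start), shifted an octave down.
Moving 12 semitones down from F#4 (the size of a perfect octave) reaches F#3.

F#3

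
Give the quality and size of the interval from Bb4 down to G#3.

d10

Descending from Bb4 to G#3 is the same interval as ascending G#3 to Bb4.
G to B spans three letter names (G-A-B), plus an octave, so the interval is some kind of tenth.
G#3 to Bb4 spans 14 semitones — two semitones narrower than the major tenth (16) — giving a diminished tenth.
(Equivalently, a compound diminished third: a diminished third plus an octave.)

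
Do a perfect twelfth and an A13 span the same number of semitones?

No

A perfect twelfth spans 19 semitones; an augmented thirteenth spans 22 semitones. They differ by 3.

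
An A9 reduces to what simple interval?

Each octave removed subtracts seven from the number: 9 − 7 = 2.
Quality carries through unchanged, so the simple form is an augmented second.

augmented 2nd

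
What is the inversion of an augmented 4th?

d5

Interval numbers invert to sum to nine: 4 + 5 = 9, so a fourth inverts to a fifth.
The quality also flips — augmented becomes diminished — giving a diminished fifth.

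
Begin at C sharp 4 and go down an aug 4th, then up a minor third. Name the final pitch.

C#4 down an augmented fourth → G3 (6 semitones).
Up a minor third from G3: Bb3 (3 semitones up).

B flat 3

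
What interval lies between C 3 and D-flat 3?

C to D spans two letter names (C-D), so the interval is some kind of second.
C3 to Db3 is 1 semitone, a half step short of the major second (2), so this is minor.

minor second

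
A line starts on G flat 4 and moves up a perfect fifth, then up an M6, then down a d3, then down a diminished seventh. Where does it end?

A double-sharp 4

A perfect fifth up from Gb4 is Db5.
Db5 up a major sixth → Bb5 (9 semitones).
Bb5 down a diminished third → G#5 (2 semitones).
A diminished seventh down from G#5 is A##4.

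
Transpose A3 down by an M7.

The seventh takes the letter from A down to B.
Moving 11 semitones down from A3 (the size of a major seventh) reaches Bb2.

Bb2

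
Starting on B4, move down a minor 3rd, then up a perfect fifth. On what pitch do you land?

B4 down a minor third → G#4 (3 semitones).
Up a perfect fifth from G#4: D#5 (7 semitones up).

D#5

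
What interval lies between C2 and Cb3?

diminished octave

C to C is the same letter name, plus an octave: an octave.
C2 to Cb3 spans 11 semitones — one semitone narrower than the perfect octave (12) — giving a diminished octave.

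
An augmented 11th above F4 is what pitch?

B5

Counting four letter names plus an octave up from F lands on B.
An augmented eleventh is 18 semitones; 18 semitones up from F4 gives B5.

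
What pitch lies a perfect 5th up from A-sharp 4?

E-sharp 5

Counting five letter names up from A lands on E.
Moving 7 semitones up from A#4 (the size of a perfect fifth) reaches E#5.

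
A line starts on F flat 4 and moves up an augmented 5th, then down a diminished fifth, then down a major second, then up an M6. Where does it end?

An augmented fifth up from Fb4 is C5.
A diminished fifth down from C5 is F#4.
F#4 down a major second → E4 (2 semitones).
Up a major sixth from E4: C#5 (9 semitones up).

C sharp 5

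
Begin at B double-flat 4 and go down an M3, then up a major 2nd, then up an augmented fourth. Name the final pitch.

A major third down from Bbb4 is Gbb4.
A major second up from Gbb4 is Abb4.
Abb4 up an augmented fourth → Db5 (6 semitones).

D flat 5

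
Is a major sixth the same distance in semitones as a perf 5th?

No

A major sixth is 9 semitones but a perfect fifth is 7 semitones — different sizes.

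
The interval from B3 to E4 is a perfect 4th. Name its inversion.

The rule of nine gives the new number: 9 − 4 = 5, so a fourth becomes a fifth.
And perfect stays perfect under inversion, so we get a perfect fifth.

P5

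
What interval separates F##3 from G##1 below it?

minor fourteenth

Descending from F##3 to G##1 is the same interval as ascending G##1 to F##3.
G to F spans seven letter names (G-A-B-C-D-E-F), plus an octave, so the interval is some kind of fourteenth.
A major fourteenth would be 23 semitones, but G##1 to F##3 is 22 — one semitone narrower, making it a minor fourteenth.
(Equivalently, a compound minor seventh: a minor seventh plus an octave.)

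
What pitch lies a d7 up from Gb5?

Counting seven letter names up from G lands on F.
A diminished seventh is 9 semitones; 9 semitones up from Gb5 gives Fbb6.

Fbb6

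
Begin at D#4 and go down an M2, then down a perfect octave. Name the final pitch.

Down a major second from D#4: C#4 (2 semitones down).
A perfect octave down from C#4 is C#3.

C#3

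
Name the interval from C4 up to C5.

C to C is the same letter name, plus an octave: an octave.
C4 to C5 is 12 semitones, matching the perfect octave exactly, so the quality is perfect.

perfect octave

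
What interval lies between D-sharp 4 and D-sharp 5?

D to D is the same letter name, plus an octave: an octave.
Counting semitones, D#4→D#5 is 12, which is the perfect octave.

perfect octave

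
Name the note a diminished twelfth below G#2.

The twelfth's letter: G down five letter names plus an octave → C.
A diminished twelfth spans 18 semitones, so from G#2 the target pitch is C##1.

C##1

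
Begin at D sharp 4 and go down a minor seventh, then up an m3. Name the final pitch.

G sharp 3

A minor seventh down from D#4 is E#3.
E#3 up a minor third → G#3 (3 semitones).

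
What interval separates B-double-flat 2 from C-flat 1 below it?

minor 14th

Descending from Bbb2 to Cb1 is the same interval as ascending Cb1 to Bbb2.
C to B spans seven letter names (C-D-E-F-G-A-B), plus an octave — that makes it a fourteenth of some quality.
At 22 semitones, Cb1→Bbb2 falls one short of a major fourteenth: minor.
(Equivalently, a compound minor seventh: a minor seventh plus an octave.)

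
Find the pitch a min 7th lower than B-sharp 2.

C-double-sharp 2

The seventh takes the letter from B down to C.
A minor seventh is 10 semitones; 10 semitones down from B#2 gives C##2.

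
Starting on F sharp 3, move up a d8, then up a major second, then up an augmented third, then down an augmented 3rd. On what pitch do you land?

Up a diminished octave from F#3: F4 (11 semitones up).
F4 up a major second → G4 (2 semitones).
An augmented third up from G4 is B#4.
Down an augmented third from B#4: G4 (5 semitones down).

G 4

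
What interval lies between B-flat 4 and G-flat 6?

m13

B to G spans six letter names (B-C-D-E-F-G), plus an octave: a thirteenth.
Bb4 to Gb6 is 20 semitones, a half step short of the major thirteenth (21), so this is minor.
(Equivalently, a compound minor sixth: a minor sixth plus an octave.)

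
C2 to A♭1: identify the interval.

major third

Descending from C2 to Ab1 is the same interval as ascending Ab1 to C2.
A to C spans three letter names (A-B-C): a third.
Ab1 to C2 is 4 semitones, matching the major third exactly, so the quality is major.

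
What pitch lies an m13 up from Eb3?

Cb5

Six letters up from E (plus an octave) reaches C.
Moving 20 semitones up from Eb3 (the size of a minor thirteenth) reaches Cb5.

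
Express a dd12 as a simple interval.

Each octave removed subtracts seven from the number: 12 − 7 = 5.
That makes a doubly diminished twelfth a compound doubly diminished fifth — an octave plus a doubly diminished fifth.

doubly diminished 5th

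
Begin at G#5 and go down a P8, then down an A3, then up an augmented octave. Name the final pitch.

E5

G#5 down a perfect octave → G#4 (12 semitones).
Down an augmented third from G#4: Eb4 (5 semitones down).
Eb4 up an augmented octave → E5 (13 semitones).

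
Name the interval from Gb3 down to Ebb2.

Descending from Gb3 to Ebb2 is the same interval as ascending Ebb2 to Gb3.
E to G spans three letter names (E-F-G), plus an octave — that makes it a tenth of some quality.
The major tenth spans 16 semitones, and Ebb2 to Gb3 is exactly 16 semitones — so this is a major tenth.
(Equivalently, a compound major third: a major third plus an octave.)

major tenth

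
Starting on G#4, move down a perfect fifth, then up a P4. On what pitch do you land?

Down a perfect fifth from G#4: C#4 (7 semitones down).
Up a perfect fourth from C#4: F#4 (5 semitones up).

F#4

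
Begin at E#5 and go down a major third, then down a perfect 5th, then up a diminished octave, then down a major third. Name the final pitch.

A major third down from E#5 is C#5.
Down a perfect fifth from C#5: F#4 (7 semitones down).
A diminished octave up from F#4 is F5.
A major third down from F5 is Db5.

Db5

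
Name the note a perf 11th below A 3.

E 2

The eleventh's letter: A down four letter names plus an octave → E.
A perfect eleventh spans 17 semitones, so from A3 the target pitch is E2.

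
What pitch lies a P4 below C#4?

G#3

Four letter names down from C: G.
A perfect fourth is 5 semitones; 5 semitones down from C#4 gives G#3.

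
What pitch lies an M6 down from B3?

Counting six letter names down from B lands on D.
Moving 9 semitones down from B3 (the size of a major sixth) reaches D3.

D3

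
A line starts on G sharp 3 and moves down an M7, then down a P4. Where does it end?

Down a major seventh from G#3: A2 (11 semitones down).
Down a perfect fourth from A2: E2 (5 semitones down).

E 2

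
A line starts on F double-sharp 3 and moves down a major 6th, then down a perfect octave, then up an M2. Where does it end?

F##3 down a major sixth → A#2 (9 semitones).
A#2 down a perfect octave → A#1 (12 semitones).
Up a major second from A#1: B#1 (2 semitones up).

B sharp 1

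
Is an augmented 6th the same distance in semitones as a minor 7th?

Yes

An augmented sixth = 10 semitones = a minor seventh; enharmonically equal.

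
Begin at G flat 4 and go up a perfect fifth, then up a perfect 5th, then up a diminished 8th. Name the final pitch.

A double-flat 6

Gb4 up a perfect fifth → Db5 (7 semitones).
A perfect fifth up from Db5 is Ab5.
A diminished octave up from Ab5 is Abb6.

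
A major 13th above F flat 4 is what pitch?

Counting six letter names plus an octave up from F lands on D.
Moving 21 semitones up from Fb4 (the size of a major thirteenth) reaches Db6.

D flat 6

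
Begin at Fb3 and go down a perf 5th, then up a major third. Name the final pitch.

Db3

A perfect fifth down from Fb3 is Bbb2.
Up a major third from Bbb2: Db3 (4 semitones up).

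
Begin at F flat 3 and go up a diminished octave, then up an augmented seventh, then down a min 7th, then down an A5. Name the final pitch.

B double-flat 3

Fb3 up a diminished octave → Fbb4 (11 semitones).
Fbb4 up an augmented seventh → Eb5 (12 semitones).
A minor seventh down from Eb5 is F4.
Down an augmented fifth from F4: Bbb3 (8 semitones down).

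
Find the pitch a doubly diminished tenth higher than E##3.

G4

Three letters up from E (plus an octave) reaches G.
A doubly diminished tenth spans 13 semitones, so from E##3 the target pitch is G4.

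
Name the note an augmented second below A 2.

Two letter names down from A: G.
An augmented second is 3 semitones; 3 semitones down from A2 gives Gb2.

G flat 2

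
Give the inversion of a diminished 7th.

Interval numbers invert to sum to nine: 7 + 2 = 9, so a seventh inverts to a second.
Quality inverts too: diminished becomes augmented. That makes the inversion an augmented second.

augmented second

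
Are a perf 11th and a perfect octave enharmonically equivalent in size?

No

A perfect eleventh spans 17 semitones; a perfect octave spans 12 semitones. They differ by 5.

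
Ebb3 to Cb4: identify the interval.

E to C spans six letter names (E-F-G-A-B-C) — that makes it a sixth of some quality.
Counting semitones, Ebb3→Cb4 is 9, which is the major sixth.

M6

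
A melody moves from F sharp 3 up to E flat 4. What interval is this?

F to E spans seven letter names (F-G-A-B-C-D-E): a seventh.
F#3 to Eb4 spans 9 semitones — two semitones narrower than the major seventh (11) — giving a diminished seventh.

diminished seventh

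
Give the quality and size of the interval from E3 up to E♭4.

diminished 8th

E to E is the same letter name, plus an octave, so the interval is some kind of octave.
The perfect octave is 12 semitones; here we have 11, one semitone narrower: diminished.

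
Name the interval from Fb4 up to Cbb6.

diminished twelfth

F to C spans five letter names (F-G-A-B-C), plus an octave: a twelfth.
A perfect twelfth would be 19 semitones; Fb4 to Cbb6 is 18, one semitone narrower, so the interval is diminished.
(Equivalently, a compound diminished fifth: a diminished fifth plus an octave.)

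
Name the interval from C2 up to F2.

perfect fourth

C to F spans four letter names (C-D-E-F), so the interval is some kind of fourth.
C2 to F2 is 5 semitones, matching the perfect fourth exactly, so the quality is perfect.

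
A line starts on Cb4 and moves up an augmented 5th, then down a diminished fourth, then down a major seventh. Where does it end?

E3

Cb4 up an augmented fifth → G4 (8 semitones).
G4 down a diminished fourth → D#4 (4 semitones).
D#4 down a major seventh → E3 (11 semitones).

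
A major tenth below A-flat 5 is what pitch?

F-flat 4

The tenth's letter: A down three letter names plus an octave → F.
A major tenth spans 16 semitones, so from Ab5 the target pitch is Fb4.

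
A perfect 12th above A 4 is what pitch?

E 6

Five letters up from A (plus an octave) reaches E.
Moving 19 semitones up from A4 (the size of a perfect twelfth) reaches E6.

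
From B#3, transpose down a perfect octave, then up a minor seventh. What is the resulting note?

Down a perfect octave from B#3: B#2 (12 semitones down).
Up a minor seventh from B#2: A#3 (10 semitones up).

A#3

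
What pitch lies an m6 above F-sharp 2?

D 3

Counting six letter names up from F lands on D.
A minor sixth is 8 semitones; 8 semitones up from F#2 gives D3.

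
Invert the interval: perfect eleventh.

First reduce the compound perfect eleventh to its simple form, a perfect fourth.
Interval numbers invert to sum to nine: 4 + 5 = 9, so a fourth inverts to a fifth.
And perfect stays perfect under inversion, so we get a perfect fifth.

perfect fifth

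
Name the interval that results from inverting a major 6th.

minor 3rd

The rule of nine gives the new number: 9 − 6 = 3, so a sixth becomes a third.
Quality inverts too: major becomes minor. That makes the inversion a minor third.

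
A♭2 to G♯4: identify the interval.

augmented fourteenth

A to G spans seven letter names (A-B-C-D-E-F-G), plus an octave: a fourteenth.
The major fourteenth is 23 semitones; here we have 24, one semitone wider: augmented.
(Equivalently, a compound augmented seventh: an augmented seventh plus an octave.)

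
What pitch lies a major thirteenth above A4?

F#6

The thirteenth's letter: A up six letter names plus an octave → F.
A major thirteenth is 21 semitones; 21 semitones up from A4 gives F#6.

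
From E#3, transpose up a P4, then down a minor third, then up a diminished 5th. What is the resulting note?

C#4

A perfect fourth up from E#3 is A#3.
A#3 down a minor third → F##3 (3 semitones).
A diminished fifth up from F##3 is C#4.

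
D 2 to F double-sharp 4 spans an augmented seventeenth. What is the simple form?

augmented third

Subtracting seven from the interval number removes an octave: 17 − 14 = 3.
That makes an augmented seventeenth a compound augmented third — 2 octaves plus an augmented third.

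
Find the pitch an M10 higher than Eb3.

Counting three letter names plus an octave up from E lands on G.
A major tenth is 16 semitones; 16 semitones up from Eb3 gives G4.

G4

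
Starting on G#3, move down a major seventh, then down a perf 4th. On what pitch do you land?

E2

A major seventh down from G#3 is A2.
A perfect fourth down from A2 is E2.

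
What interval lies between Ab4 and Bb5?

A to B spans two letter names (A-B), plus an octave, so the interval is some kind of ninth.
Ab4 to Bb5 is 14 semitones, matching the major ninth exactly, so the quality is major.
(Equivalently, a compound major second: a major second plus an octave.)

major ninth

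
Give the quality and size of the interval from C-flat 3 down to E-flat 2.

Descending from Cb3 to Eb2 is the same interval as ascending Eb2 to Cb3.
E to C spans six letter names (E-F-G-A-B-C): a sixth.
At 8 semitones, Eb2→Cb3 falls one short of a major sixth: minor.

minor 6th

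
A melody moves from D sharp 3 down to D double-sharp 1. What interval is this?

diminished fifteenth

Descending from D#3 to D##1 is the same interval as ascending D##1 to D#3.
D to D is the same letter name, plus 2 octaves — that makes it a fifteenth of some quality.
D##1 to D#3 spans 23 semitones — one semitone narrower than the perfect fifteenth (24) — giving a diminished fifteenth.
(Equivalently, a compound diminished octave: a diminished octave plus an octave.)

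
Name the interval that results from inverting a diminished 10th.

A6

First reduce the compound diminished tenth to its simple form, a diminished third.
Interval numbers invert to sum to nine: 3 + 6 = 9, so a third inverts to a sixth.
And diminished becomes augmented under inversion, so we get an augmented sixth.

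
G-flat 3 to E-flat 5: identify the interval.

G to E spans six letter names (G-A-B-C-D-E), plus an octave, so the interval is some kind of thirteenth.
The major thirteenth spans 21 semitones, and Gb3 to Eb5 is exactly 21 semitones — so this is a major thirteenth.
(Equivalently, a compound major sixth: a major sixth plus an octave.)

major 13th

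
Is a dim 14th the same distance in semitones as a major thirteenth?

Both span 21 semitones: a diminished fourteenth and a major thirteenth are the same chromatic distance.

Yes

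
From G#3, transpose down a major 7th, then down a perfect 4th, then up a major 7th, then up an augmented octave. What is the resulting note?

D##4

G#3 down a major seventh → A2 (11 semitones).
Down a perfect fourth from A2: E2 (5 semitones down).
Up a major seventh from E2: D#3 (11 semitones up).
An augmented octave up from D#3 is D##4.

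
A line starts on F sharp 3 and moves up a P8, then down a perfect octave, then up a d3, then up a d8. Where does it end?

F#3 up a perfect octave → F#4 (12 semitones).
F#4 down a perfect octave → F#3 (12 semitones).
A diminished third up from F#3 is Ab3.
Up a diminished octave from Ab3: Abb4 (11 semitones up).

A double-flat 4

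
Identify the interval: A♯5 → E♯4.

perfect eleventh

Descending from A#5 to E#4 is the same interval as ascending E#4 to A#5.
E to A spans four letter names (E-F-G-A), plus an octave: an eleventh.
The perfect eleventh spans 17 semitones, and E#4 to A#5 is exactly 17 semitones — so this is a perfect eleventh.
(Equivalently, a compound perfect fourth: a perfect fourth plus an octave.)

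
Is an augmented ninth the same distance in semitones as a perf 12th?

An augmented ninth spans 15 semitones; a perfect twelfth spans 19 semitones. They differ by 4.

No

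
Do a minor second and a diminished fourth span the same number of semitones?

A minor second is 1 semitone but a diminished fourth is 4 semitones — different sizes.

No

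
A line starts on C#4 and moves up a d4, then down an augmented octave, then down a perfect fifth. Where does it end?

Up a diminished fourth from C#4: F4 (4 semitones up).
F4 down an augmented octave → Fb3 (13 semitones).
A perfect fifth down from Fb3 is Bbb2.

Bbb2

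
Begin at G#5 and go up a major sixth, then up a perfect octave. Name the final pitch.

A major sixth up from G#5 is E#6.
A perfect octave up from E#6 is E#7.

E#7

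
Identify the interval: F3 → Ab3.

F to A spans three letter names (F-G-A), so the interval is some kind of third.
F3 to Ab3 is 3 semitones, a half step short of the major third (4), so this is minor.

minor 3rd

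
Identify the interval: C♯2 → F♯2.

P4

C to F spans four letter names (C-D-E-F): a fourth.
The perfect fourth spans 5 semitones, and C#2 to F#2 is exactly 5 semitones — so this is a perfect fourth.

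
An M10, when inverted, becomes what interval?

First reduce the compound major tenth to its simple form, a major third.
Inverted interval numbers add to nine, so a third pairs with a sixth (3 + 6 = 9).
The quality also flips — major becomes minor — giving a minor sixth.

m6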